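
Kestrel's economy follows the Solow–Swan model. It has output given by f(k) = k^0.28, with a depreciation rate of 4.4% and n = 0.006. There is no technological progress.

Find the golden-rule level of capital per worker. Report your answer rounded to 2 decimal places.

k_gold ≈ 10.94

The golden rule sets f'(k) = n + δ, i.e. α·k^(α−1) = n + δ.
So k^(1−α) = α / (n + δ) = 0.28 / 0.050 = 5.6000.
k_gold = 5.6000^(1/0.72) ≈ 10.9433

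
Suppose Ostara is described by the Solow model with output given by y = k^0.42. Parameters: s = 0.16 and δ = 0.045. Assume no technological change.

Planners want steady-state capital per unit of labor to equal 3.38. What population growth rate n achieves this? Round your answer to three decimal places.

Steady state requires s·f(k) = (n + δ)·k, i.e. s·k^α = (n + δ)·k.
So s / (n + δ) = (k*)^(1−α) = 3.38^0.58 = 2.0266.
Therefore n + δ = s / 2.0266 = 0.16 / 2.0266 = 0.0789, so n = 0.0789 − 0.045 = 0.0339.

n ≈ 0.034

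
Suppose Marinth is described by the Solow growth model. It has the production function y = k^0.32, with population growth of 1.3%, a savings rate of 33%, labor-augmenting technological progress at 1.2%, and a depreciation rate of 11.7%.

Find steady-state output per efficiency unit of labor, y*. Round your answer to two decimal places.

Steady state requires s·f(k) = (n + g + δ)·k, i.e. s·k^α = (n + g + δ)·k.
Rearranging, k^(1−α) = s / (n + g + δ).
k^0.68 = 0.33 / (0.013 + 0.012 + 0.117) = 0.33 / 0.142 = 2.3239
k* = 2.3239^(1/0.68) ≈ 3.4559
y* = (k*)^α = 3.4559^0.32 ≈ 1.4871

y* = 1.49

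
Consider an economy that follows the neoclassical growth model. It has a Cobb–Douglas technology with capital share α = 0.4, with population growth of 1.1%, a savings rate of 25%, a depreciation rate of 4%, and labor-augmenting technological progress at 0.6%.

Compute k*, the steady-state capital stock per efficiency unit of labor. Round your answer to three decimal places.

k* ≈ 11.752

In steady state, investment equals break-even investment: s·k^α = (n + g + δ)·k.
Dividing both sides by k: k^(1−α) = s / (n + g + δ).
k^0.6 = 0.25 / (0.011 + 0.006 + 0.040) = 0.25 / 0.057 = 4.3860
k* = 4.3860^(1/0.6) ≈ 11.7521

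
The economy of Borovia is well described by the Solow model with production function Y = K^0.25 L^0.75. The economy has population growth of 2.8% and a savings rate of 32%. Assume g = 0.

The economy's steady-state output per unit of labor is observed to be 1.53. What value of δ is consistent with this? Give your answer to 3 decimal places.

δ ≈ 0.061

Steady state requires s·f(k) = (n + δ)·k, i.e. s·k^α = (n + δ)·k.
Since y* = [s/(n + δ)]^(α/(1−α)), we have s/(n + δ) = (y*)^((1−α)/α) = 1.53^3 = 3.5816.
Therefore n + δ = s / 3.5816 = 0.32 / 3.5816 = 0.0893, so δ = 0.0893 − 0.028 = 0.0613.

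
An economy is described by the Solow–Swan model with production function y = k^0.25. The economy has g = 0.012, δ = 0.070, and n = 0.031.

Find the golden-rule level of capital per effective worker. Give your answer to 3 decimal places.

k_gold ≈ 2.883

The golden rule sets f'(k) = n + g + δ, i.e. α·k^(α−1) = n + g + δ.
So k^(1−α) = α / (n + g + δ) = 0.25 / 0.113 = 2.2124.
k_gold = 2.2124^(1/0.75) ≈ 2.8828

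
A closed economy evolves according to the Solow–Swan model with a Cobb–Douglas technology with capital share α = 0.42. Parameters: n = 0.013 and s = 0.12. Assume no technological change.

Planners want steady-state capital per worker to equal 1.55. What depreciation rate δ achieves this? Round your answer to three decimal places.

In steady state, investment equals break-even investment: s·k^α = (n + δ)·k.
So s / (n + δ) = (k*)^(1−α) = 1.55^0.58 = 1.2894.
Therefore n + δ = s / 1.2894 = 0.12 / 1.2894 = 0.0931, so δ = 0.0931 − 0.013 = 0.0801.

δ ≈ 0.080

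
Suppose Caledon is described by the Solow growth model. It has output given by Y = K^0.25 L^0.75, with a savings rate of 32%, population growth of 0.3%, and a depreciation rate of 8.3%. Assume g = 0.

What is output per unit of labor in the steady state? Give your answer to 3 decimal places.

Steady state requires s·f(k) = (n + δ)·k, i.e. s·k^α = (n + δ)·k.
Dividing both sides by k: k^(1−α) = s / (n + δ).
k^0.75 = 0.32 / (0.003 + 0.083) = 0.32 / 0.086 = 3.7209
k* = 3.7209^(1/0.75) ≈ 5.7659
y* = (k*)^α = 5.7659^0.25 ≈ 1.5496

y* ≈ 1.550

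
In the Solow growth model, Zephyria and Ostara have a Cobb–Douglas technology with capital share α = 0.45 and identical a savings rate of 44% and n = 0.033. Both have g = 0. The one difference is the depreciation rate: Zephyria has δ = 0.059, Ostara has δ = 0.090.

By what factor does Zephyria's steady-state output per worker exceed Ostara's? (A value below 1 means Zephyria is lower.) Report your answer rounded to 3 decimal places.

ratio ≈ 1.268

Steady-state y* = [s/(n + δ)]^(α/(1−α)), so the ratio is [ (s_Z/(n + δ)_Z) / (s_O/(n + δ)_O) ]^0.8182.
s_Z/(n + δ)_Z = 0.44/0.092 = 4.7826; s_O/(n + δ)_O = 0.44/0.123 = 3.5772.
Ratio = (4.7826/3.5772)^0.8182 = 1.3370^0.8182 ≈ 1.2682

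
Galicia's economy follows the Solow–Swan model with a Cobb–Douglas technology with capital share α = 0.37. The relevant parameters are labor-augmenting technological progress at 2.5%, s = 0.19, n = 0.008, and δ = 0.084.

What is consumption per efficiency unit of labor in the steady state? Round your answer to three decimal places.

c* = 1.077

In steady state, investment equals break-even investment: s·k^α = (n + g + δ)·k.
Dividing both sides by k: k^(1−α) = s / (n + g + δ).
k^0.63 = 0.19 / (0.008 + 0.025 + 0.084) = 0.19 / 0.117 = 1.6239
k* = 1.6239^(1/0.63) ≈ 2.1588
y* = (k*)^α = 2.1588^0.37 ≈ 1.3294
c* = (1 − s)·y* = (1 − 0.19) × 1.3294 ≈ 1.0768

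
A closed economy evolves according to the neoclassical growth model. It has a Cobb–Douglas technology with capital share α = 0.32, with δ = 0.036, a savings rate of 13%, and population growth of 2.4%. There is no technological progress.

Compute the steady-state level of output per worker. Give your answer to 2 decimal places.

y* = 1.44

Steady state requires s·f(k) = (n + δ)·k, i.e. s·k^α = (n + δ)·k.
Rearranging, k^(1−α) = s / (n + δ).
k^0.68 = 0.13 / (0.024 + 0.036) = 0.13 / 0.060 = 2.1667
k* = 2.1667^(1/0.68) ≈ 3.1176
y* = (k*)^α = 3.1176^0.32 ≈ 1.4389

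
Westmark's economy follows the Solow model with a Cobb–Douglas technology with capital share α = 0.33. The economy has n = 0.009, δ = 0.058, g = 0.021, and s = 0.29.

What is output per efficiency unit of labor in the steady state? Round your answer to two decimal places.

y* = 1.80

At the steady state, Δk = 0, so s·k^α = (n + g + δ)·k.
Dividing both sides by k: k^(1−α) = s / (n + g + δ).
k^0.67 = 0.29 / (0.009 + 0.021 + 0.058) = 0.29 / 0.088 = 3.2955
k* = 3.2955^(1/0.67) ≈ 5.9295
y* = (k*)^α = 5.9295^0.33 ≈ 1.7993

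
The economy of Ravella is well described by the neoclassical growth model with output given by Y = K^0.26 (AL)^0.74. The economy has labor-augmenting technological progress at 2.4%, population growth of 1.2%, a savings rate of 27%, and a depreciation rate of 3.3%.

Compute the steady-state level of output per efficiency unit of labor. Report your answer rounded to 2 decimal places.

y* = 1.62

At the steady state, Δk = 0, so s·k^α = (n + g + δ)·k.
Dividing both sides by k: k^(1−α) = s / (n + g + δ).
k^0.74 = 0.27 / (0.012 + 0.024 + 0.033) = 0.27 / 0.069 = 3.9130
k* = 3.9130^(1/0.74) ≈ 6.3196
y* = (k*)^α = 6.3196^0.26 ≈ 1.6150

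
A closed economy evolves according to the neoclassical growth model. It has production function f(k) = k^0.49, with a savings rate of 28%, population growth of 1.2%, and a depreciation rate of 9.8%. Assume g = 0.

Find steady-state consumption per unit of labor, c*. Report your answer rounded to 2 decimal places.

In steady state, investment equals break-even investment: s·k^α = (n + δ)·k.
Dividing both sides by k: k^(1−α) = s / (n + δ).
k^0.51 = 0.28 / (0.012 + 0.098) = 0.28 / 0.110 = 2.5455
k* = 2.5455^(1/0.51) ≈ 6.2465
y* = (k*)^α = 6.2465^0.49 ≈ 2.4539
c* = (1 − s)·y* = (1 − 0.28) × 2.4539 ≈ 1.7668

c* = 1.77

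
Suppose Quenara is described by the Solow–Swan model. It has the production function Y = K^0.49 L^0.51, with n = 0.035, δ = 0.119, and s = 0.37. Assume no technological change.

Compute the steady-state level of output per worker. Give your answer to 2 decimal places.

In steady state, investment equals break-even investment: s·k^α = (n + δ)·k.
Dividing both sides by k: k^(1−α) = s / (n + δ).
k^0.51 = 0.37 / (0.035 + 0.119) = 0.37 / 0.154 = 2.4026
k* = 2.4026^(1/0.51) ≈ 5.5774
y* = (k*)^α = 5.5774^0.49 ≈ 2.3214

y* ≈ 2.32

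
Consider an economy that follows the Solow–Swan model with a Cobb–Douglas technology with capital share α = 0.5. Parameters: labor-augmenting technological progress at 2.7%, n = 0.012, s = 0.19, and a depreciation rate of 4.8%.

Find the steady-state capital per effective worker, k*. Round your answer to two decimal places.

Steady state requires s·f(k) = (n + g + δ)·k, i.e. s·k^α = (n + g + δ)·k.
Dividing both sides by k: k^(1−α) = s / (n + g + δ).
k^0.5 = 0.19 / (0.012 + 0.027 + 0.048) = 0.19 / 0.087 = 2.1839
k* = 2.1839^(1/0.5) ≈ 4.7694

k* ≈ 4.77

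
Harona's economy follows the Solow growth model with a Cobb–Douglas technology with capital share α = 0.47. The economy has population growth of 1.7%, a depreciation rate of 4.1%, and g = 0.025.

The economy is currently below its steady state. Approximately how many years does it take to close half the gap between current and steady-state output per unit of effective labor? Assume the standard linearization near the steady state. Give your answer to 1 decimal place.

Near the steady state the convergence rate is λ = (1 − α)(n + g + δ).
λ = (1 − 0.47) × 0.083 = 0.53 × 0.083 = 0.04399
Half-life = ln 2 / λ = 0.6931 / 0.04399 ≈ 15.76 years

about 15.8 years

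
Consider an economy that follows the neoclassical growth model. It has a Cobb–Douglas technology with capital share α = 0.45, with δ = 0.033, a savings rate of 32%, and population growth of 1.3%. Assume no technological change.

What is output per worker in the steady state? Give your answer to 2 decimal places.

y* ≈ 4.89

In steady state, investment equals break-even investment: s·k^α = (n + δ)·k.
Dividing both sides by k: k^(1−α) = s / (n + δ).
k^0.55 = 0.32 / (0.013 + 0.033) = 0.32 / 0.046 = 6.9565
k* = 6.9565^(1/0.55) ≈ 34.0110
y* = (k*)^α = 34.0110^0.45 ≈ 4.8891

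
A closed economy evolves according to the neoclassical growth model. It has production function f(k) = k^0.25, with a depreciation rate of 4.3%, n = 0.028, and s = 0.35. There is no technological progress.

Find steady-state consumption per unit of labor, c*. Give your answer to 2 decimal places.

Steady state requires s·f(k) = (n + δ)·k, i.e. s·k^α = (n + δ)·k.
Dividing both sides by k: k^(1−α) = s / (n + δ).
k^0.75 = 0.35 / (0.028 + 0.043) = 0.35 / 0.071 = 4.9296
k* = 4.9296^(1/0.75) ≈ 8.3897
y* = (k*)^α = 8.3897^0.25 ≈ 1.7019
c* = (1 − s)·y* = (1 − 0.35) × 1.7019 ≈ 1.1062

c* ≈ 1.11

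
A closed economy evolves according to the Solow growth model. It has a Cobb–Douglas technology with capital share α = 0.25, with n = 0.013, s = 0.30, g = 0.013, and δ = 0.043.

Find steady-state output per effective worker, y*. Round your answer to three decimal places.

At the steady state, Δk = 0, so s·k^α = (n + g + δ)·k.
Rearranging, k^(1−α) = s / (n + g + δ).
k^0.75 = 0.30 / (0.013 + 0.013 + 0.043) = 0.30 / 0.069 = 4.3478
k* = 4.3478^(1/0.75) ≈ 7.0962
y* = (k*)^α = 7.0962^0.25 ≈ 1.6321

y* ≈ 1.632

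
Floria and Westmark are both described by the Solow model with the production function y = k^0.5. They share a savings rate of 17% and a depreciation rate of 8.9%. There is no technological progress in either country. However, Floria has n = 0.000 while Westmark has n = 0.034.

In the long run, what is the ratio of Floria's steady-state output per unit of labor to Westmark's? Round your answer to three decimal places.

Steady-state y* = [s/(n + δ)]^(α/(1−α)), so the ratio is [ (s_F/(n + δ)_F) / (s_W/(n + δ)_W) ]^1.
s_F/(n + δ)_F = 0.17/0.089 = 1.9101; s_W/(n + δ)_W = 0.17/0.123 = 1.3821.
Ratio = (1.9101/1.3821)^1 = 1.3820^1 ≈ 1.3820

y*_F / y*_W ≈ 1.382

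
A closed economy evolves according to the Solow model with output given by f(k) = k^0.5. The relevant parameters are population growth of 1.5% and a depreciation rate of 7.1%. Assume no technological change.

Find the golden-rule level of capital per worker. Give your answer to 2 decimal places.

The golden rule sets f'(k) = n + δ, i.e. α·k^(α−1) = n + δ.
So k^(1−α) = α / (n + δ) = 0.5 / 0.086 = 5.8140.
k_gold = 5.8140^(1/0.5) ≈ 33.8026

k_gold ≈ 33.80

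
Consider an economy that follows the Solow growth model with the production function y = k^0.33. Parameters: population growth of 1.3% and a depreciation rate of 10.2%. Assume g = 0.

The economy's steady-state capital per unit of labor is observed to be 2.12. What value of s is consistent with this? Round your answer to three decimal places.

s ≈ 0.190

In steady state, investment equals break-even investment: s·k^α = (n + δ)·k.
So s / (n + δ) = (k*)^(1−α) = 2.12^0.67 = 1.6544.
Therefore s = 1.6544 × (n + δ) = 1.6544 × 0.115 = 0.1903.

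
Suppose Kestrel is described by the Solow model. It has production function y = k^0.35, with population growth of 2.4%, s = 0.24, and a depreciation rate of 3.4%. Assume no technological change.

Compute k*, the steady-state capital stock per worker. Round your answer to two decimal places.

Steady state requires s·f(k) = (n + δ)·k, i.e. s·k^α = (n + δ)·k.
Dividing both sides by k: k^(1−α) = s / (n + δ).
k^0.65 = 0.24 / (0.024 + 0.034) = 0.24 / 0.058 = 4.1379
k* = 4.1379^(1/0.65) ≈ 8.8898

k* = 8.89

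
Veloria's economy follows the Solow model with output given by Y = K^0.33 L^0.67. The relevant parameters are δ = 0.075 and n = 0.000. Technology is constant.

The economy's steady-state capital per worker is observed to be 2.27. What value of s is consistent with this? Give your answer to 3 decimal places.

Steady state requires s·f(k) = (n + δ)·k, i.e. s·k^α = (n + δ)·k.
So s / (n + δ) = (k*)^(1−α) = 2.27^0.67 = 1.7320.
Therefore s = 1.7320 × (n + δ) = 1.7320 × 0.075 = 0.1299.

s ≈ 0.130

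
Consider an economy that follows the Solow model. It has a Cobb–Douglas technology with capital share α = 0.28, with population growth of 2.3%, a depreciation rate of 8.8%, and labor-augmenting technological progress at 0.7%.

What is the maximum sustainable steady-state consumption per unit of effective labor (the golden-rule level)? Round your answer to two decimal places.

c_gold ≈ 1.01

At the golden rule, f'(k) = n + g + δ, so α·k^(α−1) = n + g + δ and k_gold = (α/(n + g + δ))^(1/(1−α)).
k_gold = (0.28/0.118)^(1/0.72) = 2.3729^1.3889 ≈ 3.3207
c_gold = f(k_gold) − (n + g + δ)·k_gold = 1.3994 − 0.118×3.3207 ≈ 1.0076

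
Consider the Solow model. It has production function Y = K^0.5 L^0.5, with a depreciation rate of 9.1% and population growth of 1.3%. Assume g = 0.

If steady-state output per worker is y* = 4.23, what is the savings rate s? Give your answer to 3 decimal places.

In steady state, investment equals break-even investment: s·k^α = (n + δ)·k.
Since y* = [s/(n + δ)]^(α/(1−α)), we have s/(n + δ) = (y*)^((1−α)/α) = 4.23^1 = 4.2300.
Therefore s = 4.2300 × (n + δ) = 4.2300 × 0.104 = 0.4399.

s ≈ 0.440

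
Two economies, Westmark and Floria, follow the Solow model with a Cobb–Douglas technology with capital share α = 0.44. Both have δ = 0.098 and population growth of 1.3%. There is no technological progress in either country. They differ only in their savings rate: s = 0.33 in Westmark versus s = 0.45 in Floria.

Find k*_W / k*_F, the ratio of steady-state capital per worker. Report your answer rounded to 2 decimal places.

Steady-state k* = [s/(n + δ)]^(1/(1−α)), so the ratio is [ (s_W/(n + δ)_W) / (s_F/(n + δ)_F) ]^1.7857.
s_W/(n + δ)_W = 0.33/0.111 = 2.9730; s_F/(n + δ)_F = 0.45/0.111 = 4.0541.
Ratio = (2.9730/4.0541)^1.7857 = 0.7333^1.7857 ≈ 0.5747

k*_W / k*_F ≈ 0.57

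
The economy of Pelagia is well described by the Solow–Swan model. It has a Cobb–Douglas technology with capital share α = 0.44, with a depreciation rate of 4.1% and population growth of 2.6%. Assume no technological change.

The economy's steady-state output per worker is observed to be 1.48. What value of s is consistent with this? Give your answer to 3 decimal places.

At the steady state, Δk = 0, so s·k^α = (n + δ)·k.
Since y* = [s/(n + δ)]^(α/(1−α)), we have s/(n + δ) = (y*)^((1−α)/α) = 1.48^1.2727 = 1.6470.
Therefore s = 1.6470 × (n + δ) = 1.6470 × 0.067 = 0.1103.

s ≈ 0.110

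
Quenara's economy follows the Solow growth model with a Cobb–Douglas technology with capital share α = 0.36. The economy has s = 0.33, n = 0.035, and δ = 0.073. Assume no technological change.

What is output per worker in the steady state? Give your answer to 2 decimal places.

Steady state requires s·f(k) = (n + δ)·k, i.e. s·k^α = (n + δ)·k.
Rearranging, k^(1−α) = s / (n + δ).
k^0.64 = 0.33 / (0.035 + 0.073) = 0.33 / 0.108 = 3.0556
k* = 3.0556^(1/0.64) ≈ 5.7275
y* = (k*)^α = 5.7275^0.36 ≈ 1.8744

y* ≈ 1.87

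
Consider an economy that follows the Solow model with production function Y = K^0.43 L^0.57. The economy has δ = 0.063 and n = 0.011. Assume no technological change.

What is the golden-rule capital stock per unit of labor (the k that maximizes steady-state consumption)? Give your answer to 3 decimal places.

k_gold ≈ 21.916

The golden rule sets f'(k) = n + δ, i.e. α·k^(α−1) = n + δ.
So k^(1−α) = α / (n + δ) = 0.43 / 0.074 = 5.8108.
k_gold = 5.8108^(1/0.57) ≈ 21.9162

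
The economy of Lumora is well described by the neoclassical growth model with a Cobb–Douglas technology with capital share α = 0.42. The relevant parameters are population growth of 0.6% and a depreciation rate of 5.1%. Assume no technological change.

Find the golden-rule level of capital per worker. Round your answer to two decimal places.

The golden rule sets f'(k) = n + δ, i.e. α·k^(α−1) = n + δ.
So k^(1−α) = α / (n + δ) = 0.42 / 0.057 = 7.3684.
k_gold = 7.3684^(1/0.58) ≈ 31.2947

k_gold ≈ 31.29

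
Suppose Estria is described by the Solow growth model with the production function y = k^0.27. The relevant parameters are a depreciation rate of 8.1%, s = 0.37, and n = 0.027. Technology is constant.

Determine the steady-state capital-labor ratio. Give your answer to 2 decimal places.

k* ≈ 5.40

At the steady state, Δk = 0, so s·k^α = (n + δ)·k.
Rearranging, k^(1−α) = s / (n + δ).
k^0.73 = 0.37 / (0.027 + 0.081) = 0.37 / 0.108 = 3.4259
k* = 3.4259^(1/0.73) ≈ 5.4022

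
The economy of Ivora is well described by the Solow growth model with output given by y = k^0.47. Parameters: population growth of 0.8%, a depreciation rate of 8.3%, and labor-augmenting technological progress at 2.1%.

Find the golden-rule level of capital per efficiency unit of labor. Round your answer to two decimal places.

k_gold ≈ 14.97

The golden rule sets f'(k) = n + g + δ, i.e. α·k^(α−1) = n + g + δ.
So k^(1−α) = α / (n + g + δ) = 0.47 / 0.112 = 4.1964.
k_gold = 4.1964^(1/0.53) ≈ 14.9706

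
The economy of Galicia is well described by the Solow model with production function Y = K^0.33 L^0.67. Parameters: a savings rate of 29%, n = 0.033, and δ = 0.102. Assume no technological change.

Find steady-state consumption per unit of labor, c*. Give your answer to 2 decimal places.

c* = 1.03

At the steady state, Δk = 0, so s·k^α = (n + δ)·k.
Rearranging, k^(1−α) = s / (n + δ).
k^0.67 = 0.29 / (0.033 + 0.102) = 0.29 / 0.135 = 2.1481
k* = 2.1481^(1/0.67) ≈ 3.1304
y* = (k*)^α = 3.1304^0.33 ≈ 1.4573
c* = (1 − s)·y* = (1 − 0.29) × 1.4573 ≈ 1.0347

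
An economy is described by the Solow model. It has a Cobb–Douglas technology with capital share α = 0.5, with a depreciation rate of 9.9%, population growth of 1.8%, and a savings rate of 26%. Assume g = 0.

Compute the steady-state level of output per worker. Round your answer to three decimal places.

Steady state requires s·f(k) = (n + δ)·k, i.e. s·k^α = (n + δ)·k.
Dividing both sides by k: k^(1−α) = s / (n + δ).
k^0.5 = 0.26 / (0.018 + 0.099) = 0.26 / 0.117 = 2.2222
k* = 2.2222^(1/0.5) ≈ 4.9382
y* = (k*)^α = 4.9382^0.5 ≈ 2.2222

y* ≈ 2.222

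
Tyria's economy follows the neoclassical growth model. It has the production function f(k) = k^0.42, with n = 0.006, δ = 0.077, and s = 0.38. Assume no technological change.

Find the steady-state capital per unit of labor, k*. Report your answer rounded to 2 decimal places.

At the steady state, Δk = 0, so s·k^α = (n + δ)·k.
Rearranging, k^(1−α) = s / (n + δ).
k^0.58 = 0.38 / (0.006 + 0.077) = 0.38 / 0.083 = 4.5783
k* = 4.5783^(1/0.58) ≈ 13.7767

k* ≈ 13.78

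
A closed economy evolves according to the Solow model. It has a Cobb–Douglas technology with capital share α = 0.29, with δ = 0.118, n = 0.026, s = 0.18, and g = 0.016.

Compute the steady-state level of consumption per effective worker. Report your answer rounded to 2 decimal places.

c* ≈ 0.86

At the steady state, Δk = 0, so s·k^α = (n + g + δ)·k.
Dividing both sides by k: k^(1−α) = s / (n + g + δ).
k^0.71 = 0.18 / (0.026 + 0.016 + 0.118) = 0.18 / 0.160 = 1.1250
k* = 1.1250^(1/0.71) ≈ 1.1804
y* = (k*)^α = 1.1804^0.29 ≈ 1.0493
c* = (1 − s)·y* = (1 − 0.18) × 1.0493 ≈ 0.8604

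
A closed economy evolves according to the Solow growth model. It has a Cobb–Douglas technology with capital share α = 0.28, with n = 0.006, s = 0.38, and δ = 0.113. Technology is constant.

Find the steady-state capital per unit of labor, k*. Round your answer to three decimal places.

k* = 5.016

At the steady state, Δk = 0, so s·k^α = (n + δ)·k.
Rearranging, k^(1−α) = s / (n + δ).
k^0.72 = 0.38 / (0.006 + 0.113) = 0.38 / 0.119 = 3.1933
k* = 3.1933^(1/0.72) ≈ 5.0157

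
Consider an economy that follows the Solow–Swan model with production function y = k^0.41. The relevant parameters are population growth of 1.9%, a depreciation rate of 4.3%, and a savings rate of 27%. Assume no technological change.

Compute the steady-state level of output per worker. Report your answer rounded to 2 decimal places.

y* ≈ 2.78

At the steady state, Δk = 0, so s·k^α = (n + δ)·k.
Rearranging, k^(1−α) = s / (n + δ).
k^0.59 = 0.27 / (0.019 + 0.043) = 0.27 / 0.062 = 4.3548
k* = 4.3548^(1/0.59) ≈ 12.1059
y* = (k*)^α = 12.1059^0.41 ≈ 2.7799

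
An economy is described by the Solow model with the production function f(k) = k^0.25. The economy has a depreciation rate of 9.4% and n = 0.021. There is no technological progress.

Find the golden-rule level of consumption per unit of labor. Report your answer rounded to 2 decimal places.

At the golden rule, f'(k) = n + δ, so α·k^(α−1) = n + δ and k_gold = (α/(n + δ))^(1/(1−α)).
k_gold = (0.25/0.115)^(1/0.75) = 2.1739^1.3333 ≈ 2.8161
c_gold = f(k_gold) − (n + δ)·k_gold = 1.2954 − 0.115×2.8161 ≈ 0.9715

c_gold ≈ 0.97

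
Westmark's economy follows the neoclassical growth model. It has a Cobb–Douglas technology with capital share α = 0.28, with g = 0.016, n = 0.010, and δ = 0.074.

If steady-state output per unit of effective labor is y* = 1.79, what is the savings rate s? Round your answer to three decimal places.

s ≈ 0.447

Steady state requires s·f(k) = (n + g + δ)·k, i.e. s·k^α = (n + g + δ)·k.
Since y* = [s/(n + g + δ)]^(α/(1−α)), we have s/(n + g + δ) = (y*)^((1−α)/α) = 1.79^2.5714 = 4.4688.
Therefore s = 4.4688 × (n + g + δ) = 4.4688 × 0.100 = 0.4469.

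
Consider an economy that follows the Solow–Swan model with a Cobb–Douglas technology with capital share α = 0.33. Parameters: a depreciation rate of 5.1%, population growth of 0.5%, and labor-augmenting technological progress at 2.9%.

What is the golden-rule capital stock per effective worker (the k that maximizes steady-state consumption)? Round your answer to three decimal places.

k_gold ≈ 7.573

The golden rule sets f'(k) = n + g + δ, i.e. α·k^(α−1) = n + g + δ.
So k^(1−α) = α / (n + g + δ) = 0.33 / 0.085 = 3.8824.
k_gold = 3.8824^(1/0.67) ≈ 7.5728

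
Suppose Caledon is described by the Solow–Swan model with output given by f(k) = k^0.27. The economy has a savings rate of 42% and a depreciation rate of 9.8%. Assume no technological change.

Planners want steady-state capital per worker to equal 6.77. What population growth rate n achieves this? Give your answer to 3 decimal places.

Steady state requires s·f(k) = (n + δ)·k, i.e. s·k^α = (n + δ)·k.
So s / (n + δ) = (k*)^(1−α) = 6.77^0.73 = 4.0395.
Therefore n + δ = s / 4.0395 = 0.42 / 4.0395 = 0.1040, so n = 0.1040 − 0.098 = 0.0060.

n ≈ 0.006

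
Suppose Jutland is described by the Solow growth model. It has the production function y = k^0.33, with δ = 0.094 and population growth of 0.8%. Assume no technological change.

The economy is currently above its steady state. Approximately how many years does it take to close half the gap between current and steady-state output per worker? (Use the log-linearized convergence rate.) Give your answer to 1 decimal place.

Near the steady state the convergence rate is λ = (1 − α)(n + δ).
λ = (1 − 0.33) × 0.102 = 0.67 × 0.102 = 0.06834
Half-life = ln 2 / λ = 0.6931 / 0.06834 ≈ 10.14 years

about 10.1 years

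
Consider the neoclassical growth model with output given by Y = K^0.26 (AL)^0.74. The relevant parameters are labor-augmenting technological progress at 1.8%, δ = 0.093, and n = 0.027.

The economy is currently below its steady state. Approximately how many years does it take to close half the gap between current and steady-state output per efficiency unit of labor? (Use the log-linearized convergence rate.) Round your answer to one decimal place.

half-life ≈ 6.8 years

Near the steady state the convergence rate is λ = (1 − α)(n + g + δ).
λ = (1 − 0.26) × 0.138 = 0.74 × 0.138 = 0.10212
Half-life = ln 2 / λ = 0.6931 / 0.10212 ≈ 6.79 years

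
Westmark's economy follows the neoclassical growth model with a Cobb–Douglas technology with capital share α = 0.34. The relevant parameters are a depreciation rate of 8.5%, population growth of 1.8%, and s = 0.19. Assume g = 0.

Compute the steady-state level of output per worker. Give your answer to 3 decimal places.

Steady state requires s·f(k) = (n + δ)·k, i.e. s·k^α = (n + δ)·k.
Rearranging, k^(1−α) = s / (n + δ).
k^0.66 = 0.19 / (0.018 + 0.085) = 0.19 / 0.103 = 1.8447
k* = 1.8447^(1/0.66) ≈ 2.5288
y* = (k*)^α = 2.5288^0.34 ≈ 1.3709

y* = 1.371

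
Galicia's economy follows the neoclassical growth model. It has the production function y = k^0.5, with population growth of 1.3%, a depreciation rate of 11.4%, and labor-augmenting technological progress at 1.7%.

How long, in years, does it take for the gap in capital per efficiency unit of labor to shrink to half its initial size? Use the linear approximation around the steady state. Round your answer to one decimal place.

about 9.6 years

Near the steady state the convergence rate is λ = (1 − α)(n + g + δ).
λ = (1 − 0.5) × 0.144 = 0.5 × 0.144 = 0.0720
Half-life = ln 2 / λ = 0.6931 / 0.0720 ≈ 9.63 years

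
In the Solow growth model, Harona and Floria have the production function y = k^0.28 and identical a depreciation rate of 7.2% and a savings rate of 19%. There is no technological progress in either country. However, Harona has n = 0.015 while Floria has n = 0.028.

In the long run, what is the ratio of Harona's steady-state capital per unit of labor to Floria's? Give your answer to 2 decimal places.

k*_H / k*_F ≈ 1.21

Steady-state k* = [s/(n + δ)]^(1/(1−α)), so the ratio is [ (s_H/(n + δ)_H) / (s_F/(n + δ)_F) ]^1.3889.
s_H/(n + δ)_H = 0.19/0.087 = 2.1839; s_F/(n + δ)_F = 0.19/0.100 = 1.9000.
Ratio = (2.1839/1.9000)^1.3889 = 1.1494^1.3889 ≈ 1.2134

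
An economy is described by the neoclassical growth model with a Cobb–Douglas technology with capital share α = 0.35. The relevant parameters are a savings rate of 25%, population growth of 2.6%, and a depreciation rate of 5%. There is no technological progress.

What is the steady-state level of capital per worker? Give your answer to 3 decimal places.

k* ≈ 6.246

Steady state requires s·f(k) = (n + δ)·k, i.e. s·k^α = (n + δ)·k.
Dividing both sides by k: k^(1−α) = s / (n + δ).
k^0.65 = 0.25 / (0.026 + 0.050) = 0.25 / 0.076 = 3.2895
k* = 3.2895^(1/0.65) ≈ 6.2457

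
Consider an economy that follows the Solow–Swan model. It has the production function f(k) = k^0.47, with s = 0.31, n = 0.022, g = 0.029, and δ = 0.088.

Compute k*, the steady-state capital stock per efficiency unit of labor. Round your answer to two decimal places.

In steady state, investment equals break-even investment: s·k^α = (n + g + δ)·k.
Rearranging, k^(1−α) = s / (n + g + δ).
k^0.53 = 0.31 / (0.022 + 0.029 + 0.088) = 0.31 / 0.139 = 2.2302
k* = 2.2302^(1/0.53) ≈ 4.5421

k* = 4.54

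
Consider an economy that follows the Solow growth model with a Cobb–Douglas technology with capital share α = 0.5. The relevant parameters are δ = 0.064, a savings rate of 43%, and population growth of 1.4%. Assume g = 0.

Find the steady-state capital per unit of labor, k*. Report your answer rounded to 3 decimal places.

k* = 30.391

At the steady state, Δk = 0, so s·k^α = (n + δ)·k.
Rearranging, k^(1−α) = s / (n + δ).
k^0.5 = 0.43 / (0.014 + 0.064) = 0.43 / 0.078 = 5.5128
k* = 5.5128^(1/0.5) ≈ 30.3910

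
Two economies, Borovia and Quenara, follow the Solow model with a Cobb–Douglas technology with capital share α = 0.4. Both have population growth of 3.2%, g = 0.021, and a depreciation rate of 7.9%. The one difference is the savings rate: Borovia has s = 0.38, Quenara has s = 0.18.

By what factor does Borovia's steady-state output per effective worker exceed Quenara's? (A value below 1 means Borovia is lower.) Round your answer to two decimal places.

ratio ≈ 1.65

Steady-state y* = [s/(n + g + δ)]^(α/(1−α)), so the ratio is [ (s_B/(n + g + δ)_B) / (s_Q/(n + g + δ)_Q) ]^0.6667.
s_B/(n + g + δ)_B = 0.38/0.132 = 2.8788; s_Q/(n + g + δ)_Q = 0.18/0.132 = 1.3636.
Ratio = (2.8788/1.3636)^0.6667 = 2.1112^0.6667 ≈ 1.6457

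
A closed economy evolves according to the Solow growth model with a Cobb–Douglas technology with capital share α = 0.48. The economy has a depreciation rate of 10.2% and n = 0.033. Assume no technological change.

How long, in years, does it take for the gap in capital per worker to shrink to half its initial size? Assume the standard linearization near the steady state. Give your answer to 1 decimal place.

t_½ ≈ 9.9 years

Near the steady state the convergence rate is λ = (1 − α)(n + δ).
λ = (1 − 0.48) × 0.135 = 0.52 × 0.135 = 0.0702
Half-life = ln 2 / λ = 0.6931 / 0.0702 ≈ 9.87 years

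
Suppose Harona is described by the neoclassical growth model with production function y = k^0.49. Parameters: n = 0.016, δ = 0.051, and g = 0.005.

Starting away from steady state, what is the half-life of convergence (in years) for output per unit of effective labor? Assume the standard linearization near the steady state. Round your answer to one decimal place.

t_½ ≈ 18.9 years

Near the steady state the convergence rate is λ = (1 − α)(n + g + δ).
λ = (1 − 0.49) × 0.072 = 0.51 × 0.072 = 0.03672
Half-life = ln 2 / λ = 0.6931 / 0.03672 ≈ 18.88 years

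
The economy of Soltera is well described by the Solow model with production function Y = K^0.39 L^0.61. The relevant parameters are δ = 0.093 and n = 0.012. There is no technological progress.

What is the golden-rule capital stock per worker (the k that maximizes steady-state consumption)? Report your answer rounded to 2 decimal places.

k_gold ≈ 8.59

The golden rule sets f'(k) = n + δ, i.e. α·k^(α−1) = n + δ.
So k^(1−α) = α / (n + δ) = 0.39 / 0.105 = 3.7143.
k_gold = 3.7143^(1/0.61) ≈ 8.5946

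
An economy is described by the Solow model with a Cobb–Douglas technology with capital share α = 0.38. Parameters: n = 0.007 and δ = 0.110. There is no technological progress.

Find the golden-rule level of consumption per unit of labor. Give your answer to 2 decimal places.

c_gold ≈ 1.28

At the golden rule, f'(k) = n + δ, so α·k^(α−1) = n + δ and k_gold = (α/(n + δ))^(1/(1−α)).
k_gold = (0.38/0.117)^(1/0.62) = 3.2479^1.6129 ≈ 6.6860
c_gold = f(k_gold) − (n + δ)·k_gold = 2.0586 − 0.117×6.6860 ≈ 1.2763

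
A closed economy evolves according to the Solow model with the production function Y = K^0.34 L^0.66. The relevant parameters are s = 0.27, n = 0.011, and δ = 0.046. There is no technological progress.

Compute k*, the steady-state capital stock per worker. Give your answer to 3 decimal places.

k* ≈ 10.555

Steady state requires s·f(k) = (n + δ)·k, i.e. s·k^α = (n + δ)·k.
Dividing both sides by k: k^(1−α) = s / (n + δ).
k^0.66 = 0.27 / (0.011 + 0.046) = 0.27 / 0.057 = 4.7368
k* = 4.7368^(1/0.66) ≈ 10.5551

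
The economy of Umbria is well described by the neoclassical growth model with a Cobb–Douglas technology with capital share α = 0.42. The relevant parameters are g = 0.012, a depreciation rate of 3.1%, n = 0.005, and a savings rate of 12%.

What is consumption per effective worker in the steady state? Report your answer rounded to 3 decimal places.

c* = 1.709

In steady state, investment equals break-even investment: s·k^α = (n + g + δ)·k.
Rearranging, k^(1−α) = s / (n + g + δ).
k^0.58 = 0.12 / (0.005 + 0.012 + 0.031) = 0.12 / 0.048 = 2.5000
k* = 2.5000^(1/0.58) ≈ 4.8540
y* = (k*)^α = 4.8540^0.42 ≈ 1.9416
c* = (1 − s)·y* = (1 − 0.12) × 1.9416 ≈ 1.7086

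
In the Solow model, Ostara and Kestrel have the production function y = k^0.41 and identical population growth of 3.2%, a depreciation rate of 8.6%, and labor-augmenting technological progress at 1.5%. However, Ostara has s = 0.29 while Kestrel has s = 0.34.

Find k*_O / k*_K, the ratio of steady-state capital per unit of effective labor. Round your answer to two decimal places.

Steady-state k* = [s/(n + g + δ)]^(1/(1−α)), so the ratio is [ (s_O/(n + g + δ)_O) / (s_K/(n + g + δ)_K) ]^1.6949.
s_O/(n + g + δ)_O = 0.29/0.133 = 2.1805; s_K/(n + g + δ)_K = 0.34/0.133 = 2.5564.
Ratio = (2.1805/2.5564)^1.6949 = 0.8530^1.6949 ≈ 0.7638

k*_O / k*_K ≈ 0.76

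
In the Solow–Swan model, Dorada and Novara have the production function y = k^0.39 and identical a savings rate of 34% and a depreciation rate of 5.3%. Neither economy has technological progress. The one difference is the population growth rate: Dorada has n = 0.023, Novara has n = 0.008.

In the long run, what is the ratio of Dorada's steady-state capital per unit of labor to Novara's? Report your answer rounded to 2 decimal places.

ratio ≈ 0.70

Steady-state k* = [s/(n + δ)]^(1/(1−α)), so the ratio is [ (s_D/(n + δ)_D) / (s_N/(n + δ)_N) ]^1.6393.
s_D/(n + δ)_D = 0.34/0.076 = 4.4737; s_N/(n + δ)_N = 0.34/0.061 = 5.5738.
Ratio = (4.4737/5.5738)^1.6393 = 0.8026^1.6393 ≈ 0.6973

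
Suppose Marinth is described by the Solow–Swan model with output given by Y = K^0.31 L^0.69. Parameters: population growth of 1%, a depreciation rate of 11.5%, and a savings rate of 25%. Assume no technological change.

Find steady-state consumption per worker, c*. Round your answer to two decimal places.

In steady state, investment equals break-even investment: s·k^α = (n + δ)·k.
Dividing both sides by k: k^(1−α) = s / (n + δ).
k^0.69 = 0.25 / (0.010 + 0.115) = 0.25 / 0.125 = 2.0000
k* = 2.0000^(1/0.69) ≈ 2.7307
y* = (k*)^α = 2.7307^0.31 ≈ 1.3654
c* = (1 − s)·y* = (1 − 0.25) × 1.3654 ≈ 1.0241

c* ≈ 1.02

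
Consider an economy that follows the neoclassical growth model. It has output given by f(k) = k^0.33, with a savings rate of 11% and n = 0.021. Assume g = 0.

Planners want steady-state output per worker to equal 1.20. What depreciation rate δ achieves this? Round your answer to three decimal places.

δ ≈ 0.055

At the steady state, Δk = 0, so s·k^α = (n + δ)·k.
Since y* = [s/(n + δ)]^(α/(1−α)), we have s/(n + δ) = (y*)^((1−α)/α) = 1.20^2.0303 = 1.4480.
Therefore n + δ = s / 1.4480 = 0.11 / 1.4480 = 0.0760, so δ = 0.0760 − 0.021 = 0.0550.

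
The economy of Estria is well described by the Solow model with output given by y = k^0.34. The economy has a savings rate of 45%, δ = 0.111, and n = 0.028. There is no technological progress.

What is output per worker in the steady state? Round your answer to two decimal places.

y* ≈ 1.83

At the steady state, Δk = 0, so s·k^α = (n + δ)·k.
Dividing both sides by k: k^(1−α) = s / (n + δ).
k^0.66 = 0.45 / (0.028 + 0.111) = 0.45 / 0.139 = 3.2374
k* = 3.2374^(1/0.66) ≈ 5.9296
y* = (k*)^α = 5.9296^0.34 ≈ 1.8316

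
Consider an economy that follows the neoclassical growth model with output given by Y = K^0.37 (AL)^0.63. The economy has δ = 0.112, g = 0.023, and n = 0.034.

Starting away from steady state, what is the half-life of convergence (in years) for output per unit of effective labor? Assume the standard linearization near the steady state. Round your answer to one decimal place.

half-life ≈ 6.5 years

Near the steady state the convergence rate is λ = (1 − α)(n + g + δ).
λ = (1 − 0.37) × 0.169 = 0.63 × 0.169 = 0.10647
Half-life = ln 2 / λ = 0.6931 / 0.10647 ≈ 6.51 years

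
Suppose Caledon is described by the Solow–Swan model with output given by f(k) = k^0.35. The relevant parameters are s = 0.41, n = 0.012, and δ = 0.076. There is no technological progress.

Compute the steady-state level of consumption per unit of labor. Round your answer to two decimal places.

c* ≈ 1.35

At the steady state, Δk = 0, so s·k^α = (n + δ)·k.
Rearranging, k^(1−α) = s / (n + δ).
k^0.65 = 0.41 / (0.012 + 0.076) = 0.41 / 0.088 = 4.6591
k* = 4.6591^(1/0.65) ≈ 10.6698
y* = (k*)^α = 10.6698^0.35 ≈ 2.2901
c* = (1 − s)·y* = (1 − 0.41) × 2.2901 ≈ 1.3512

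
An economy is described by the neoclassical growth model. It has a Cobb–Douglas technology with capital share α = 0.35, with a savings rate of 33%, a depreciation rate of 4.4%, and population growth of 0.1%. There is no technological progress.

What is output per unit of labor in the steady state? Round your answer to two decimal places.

In steady state, investment equals break-even investment: s·k^α = (n + δ)·k.
Rearranging, k^(1−α) = s / (n + δ).
k^0.65 = 0.33 / (0.001 + 0.044) = 0.33 / 0.045 = 7.3333
k* = 7.3333^(1/0.65) ≈ 21.4403
y* = (k*)^α = 21.4403^0.35 ≈ 2.9237

y* = 2.92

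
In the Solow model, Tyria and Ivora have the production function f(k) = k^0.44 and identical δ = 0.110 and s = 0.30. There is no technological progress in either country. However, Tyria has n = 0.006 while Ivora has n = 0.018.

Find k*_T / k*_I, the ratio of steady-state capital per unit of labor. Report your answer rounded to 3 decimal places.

Steady-state k* = [s/(n + δ)]^(1/(1−α)), so the ratio is [ (s_T/(n + δ)_T) / (s_I/(n + δ)_I) ]^1.7857.
s_T/(n + δ)_T = 0.30/0.116 = 2.5862; s_I/(n + δ)_I = 0.30/0.128 = 2.3438.
Ratio = (2.5862/2.3438)^1.7857 = 1.1034^1.7857 ≈ 1.1921

k*_T / k*_I ≈ 1.192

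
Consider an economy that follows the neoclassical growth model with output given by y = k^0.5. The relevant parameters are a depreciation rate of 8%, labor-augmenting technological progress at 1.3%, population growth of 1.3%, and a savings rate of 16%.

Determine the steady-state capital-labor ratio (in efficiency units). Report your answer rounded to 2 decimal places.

k* = 2.28

At the steady state, Δk = 0, so s·k^α = (n + g + δ)·k.
Rearranging, k^(1−α) = s / (n + g + δ).
k^0.5 = 0.16 / (0.013 + 0.013 + 0.080) = 0.16 / 0.106 = 1.5094
k* = 1.5094^(1/0.5) ≈ 2.2783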